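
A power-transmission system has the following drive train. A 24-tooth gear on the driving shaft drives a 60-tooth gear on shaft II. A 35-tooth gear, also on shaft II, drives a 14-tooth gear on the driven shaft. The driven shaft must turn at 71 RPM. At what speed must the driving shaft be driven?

71 RPM

Overall ratio R = 2.5 × 0.4 = 1.
Required input speed = output speed × R = 71 × 1 = 71 RPM.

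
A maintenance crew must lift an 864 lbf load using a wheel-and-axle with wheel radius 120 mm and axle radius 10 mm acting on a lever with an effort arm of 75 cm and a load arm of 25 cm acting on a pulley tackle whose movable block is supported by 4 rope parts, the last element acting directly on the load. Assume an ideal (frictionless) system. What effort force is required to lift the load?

Wheel-and-axle MA = R/r = 120/10 = 12.
Lever MA = effort arm / load arm = 75/25 = 3.
Block-and-tackle MA = number of supporting rope parts = 4.
Combined ideal MA = 12 × 3 × 4 = 144.
Effort = load / MA = 864 / 144 = 6 lbf.

6 lbf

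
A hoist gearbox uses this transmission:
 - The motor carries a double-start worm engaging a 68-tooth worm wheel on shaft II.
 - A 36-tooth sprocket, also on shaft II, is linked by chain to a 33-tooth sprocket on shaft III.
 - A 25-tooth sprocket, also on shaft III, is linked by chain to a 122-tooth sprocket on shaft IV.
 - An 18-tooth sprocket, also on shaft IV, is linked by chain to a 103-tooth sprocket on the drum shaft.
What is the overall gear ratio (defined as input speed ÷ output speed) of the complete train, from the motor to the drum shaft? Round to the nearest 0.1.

870.3

Each stage contributes driven/driver: worm 68/2 = 34, chain 33/36 = 0.91667, chain 122/25 = 4.88, chain 103/18 = 5.7222.
Overall: 34 × 0.91667 × 4.88 × 5.7222 = 870.31.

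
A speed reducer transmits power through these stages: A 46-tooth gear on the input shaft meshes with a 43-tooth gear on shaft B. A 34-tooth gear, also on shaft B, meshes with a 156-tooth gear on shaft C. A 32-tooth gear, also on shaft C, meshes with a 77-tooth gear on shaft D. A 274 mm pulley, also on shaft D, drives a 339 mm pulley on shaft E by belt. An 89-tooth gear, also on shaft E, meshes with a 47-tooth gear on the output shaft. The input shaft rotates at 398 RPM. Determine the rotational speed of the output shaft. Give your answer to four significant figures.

Gear mesh: ratio = 43/46 = 0.93478, so shaft B turns at 398 / 0.93478 = 425.77 RPM.
Gear mesh: ratio = 156/34 = 4.5882, so shaft C turns at 425.77 / 4.5882 = 92.795 RPM.
Gear mesh: ratio = 77/32 = 2.4062, so shaft D turns at 92.795 / 2.4062 = 38.564 RPM.
Belt: ratio = 339/274 = 1.2372, so shaft E turns at 38.564 / 1.2372 = 31.17 RPM.
Gear mesh: ratio = 47/89 = 0.52809, so the output shaft turns at 31.17 / 0.52809 = 59.024 RPM.

59.02 RPM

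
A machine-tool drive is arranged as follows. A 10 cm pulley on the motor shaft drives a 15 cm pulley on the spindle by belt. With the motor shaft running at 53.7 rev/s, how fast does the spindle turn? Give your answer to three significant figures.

35.8 rev/s

the motor shaft → the spindle (belt, 15/10): 53.7 ÷ 1.5 = 35.8 rev/s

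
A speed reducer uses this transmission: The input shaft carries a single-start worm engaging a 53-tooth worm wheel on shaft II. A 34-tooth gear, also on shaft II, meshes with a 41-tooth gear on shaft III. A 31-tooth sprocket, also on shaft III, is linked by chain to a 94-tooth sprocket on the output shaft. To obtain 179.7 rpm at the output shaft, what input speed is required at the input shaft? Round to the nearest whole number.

34825 rpm

Overall ratio R = 53 × 1.2059 × 3.0323 = 193.8.
Required input speed = output speed × R = 179.7 × 193.8 = 34825 rpm.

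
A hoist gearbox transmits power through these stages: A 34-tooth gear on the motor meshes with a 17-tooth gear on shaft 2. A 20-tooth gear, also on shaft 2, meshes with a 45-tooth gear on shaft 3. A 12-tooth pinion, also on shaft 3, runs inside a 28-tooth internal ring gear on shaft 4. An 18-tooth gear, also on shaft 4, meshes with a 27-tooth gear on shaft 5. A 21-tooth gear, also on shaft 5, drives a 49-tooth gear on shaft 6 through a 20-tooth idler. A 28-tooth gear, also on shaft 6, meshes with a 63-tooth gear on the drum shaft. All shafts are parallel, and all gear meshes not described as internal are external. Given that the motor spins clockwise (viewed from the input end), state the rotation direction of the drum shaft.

the motor → shaft 2: external mesh, 1 reversal → CCW.
shaft 2 → shaft 3: external mesh, 1 reversal → CW.
shaft 3 → shaft 4: internal mesh, same direction → CW.
shaft 4 → shaft 5: external mesh, 1 reversal → CCW.
shaft 5 → shaft 6: driver → idler → driven is 2 external meshes, 2 reversals → CCW.
shaft 6 → the drum shaft: external mesh, 1 reversal → CW.
6 reversals in total — an even number — so the drum shaft turns the same way as the motor.

clockwise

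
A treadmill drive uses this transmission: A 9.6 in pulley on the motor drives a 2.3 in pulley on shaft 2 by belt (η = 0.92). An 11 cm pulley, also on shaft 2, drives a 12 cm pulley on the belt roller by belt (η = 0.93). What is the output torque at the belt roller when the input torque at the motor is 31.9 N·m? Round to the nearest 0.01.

7.13 N·m

After the belt (2.3/9.6): 31.9 × 0.23958 × 0.92 = 7.0313 N·m
After the belt (12/11): 7.0313 × 1.0909 × 0.93 = 7.1336 N·m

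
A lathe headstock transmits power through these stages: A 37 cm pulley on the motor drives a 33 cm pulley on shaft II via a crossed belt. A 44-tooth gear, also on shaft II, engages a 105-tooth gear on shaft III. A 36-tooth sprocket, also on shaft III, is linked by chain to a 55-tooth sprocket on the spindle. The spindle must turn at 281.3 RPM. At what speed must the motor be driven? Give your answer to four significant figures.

914.7 RPM

Overall ratio R = 0.89189 × 2.3864 × 1.5278 = 3.2517.
Required input speed = output speed × R = 281.3 × 3.2517 = 914.7 RPM.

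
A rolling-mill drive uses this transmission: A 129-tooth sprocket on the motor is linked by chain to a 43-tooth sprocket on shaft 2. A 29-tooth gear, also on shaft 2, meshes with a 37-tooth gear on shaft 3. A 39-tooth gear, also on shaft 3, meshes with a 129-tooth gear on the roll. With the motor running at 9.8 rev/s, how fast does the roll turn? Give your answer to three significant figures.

the motor → shaft 2 (chain, 43/129): 9.8 ÷ 0.33333 = 29.4 rev/s
shaft 2 → shaft 3 (gear mesh, 37/29): 29.4 ÷ 1.2759 = 23.043 rev/s
shaft 3 → the roll (gear mesh, 129/39): 23.043 ÷ 3.3077 = 6.9666 rev/s

6.97 rev/s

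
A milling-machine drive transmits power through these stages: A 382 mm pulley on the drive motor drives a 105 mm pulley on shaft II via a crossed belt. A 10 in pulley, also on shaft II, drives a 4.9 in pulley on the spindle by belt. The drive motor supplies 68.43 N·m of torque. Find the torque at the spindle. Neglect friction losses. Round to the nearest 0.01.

9.22 N·m

After the belt (105/382): 68.43 × 0.27487 = 18.809 N·m
After the belt (4.9/10): 18.809 × 0.49 = 9.2166 N·m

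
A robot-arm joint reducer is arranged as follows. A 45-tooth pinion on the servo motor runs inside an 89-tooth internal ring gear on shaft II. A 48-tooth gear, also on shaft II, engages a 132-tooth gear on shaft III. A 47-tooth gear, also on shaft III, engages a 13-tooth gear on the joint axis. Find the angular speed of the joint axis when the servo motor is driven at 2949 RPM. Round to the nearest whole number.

1960 RPM

internal gear 89/45 = 1.9778 → 2949/1.9778 = 1491.1 RPM
gear mesh 132/48 = 2.75 → 1491.1/2.75 = 542.21 RPM
gear mesh 13/47 = 0.2766 → 542.21/0.2766 = 1960.3 RPM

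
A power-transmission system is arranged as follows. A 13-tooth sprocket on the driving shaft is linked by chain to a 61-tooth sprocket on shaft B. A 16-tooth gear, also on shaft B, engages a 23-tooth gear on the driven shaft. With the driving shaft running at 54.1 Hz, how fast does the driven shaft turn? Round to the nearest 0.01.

8.02 Hz

Chain: ratio = 61/13 = 4.6923, so shaft B turns at 54.1 / 4.6923 = 11.53 Hz.
Gear mesh: ratio = 23/16 = 1.4375, so the driven shaft turns at 11.53 / 1.4375 = 8.0205 Hz.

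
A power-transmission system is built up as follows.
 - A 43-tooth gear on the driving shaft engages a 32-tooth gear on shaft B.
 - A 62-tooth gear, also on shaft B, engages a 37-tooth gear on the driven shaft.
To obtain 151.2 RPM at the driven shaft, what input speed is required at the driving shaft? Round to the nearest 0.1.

67.1 RPM

Overall ratio R = 0.74419 × 0.59677 = 0.44411.
Required input speed = output speed × R = 151.2 × 0.44411 = 67.15 RPM.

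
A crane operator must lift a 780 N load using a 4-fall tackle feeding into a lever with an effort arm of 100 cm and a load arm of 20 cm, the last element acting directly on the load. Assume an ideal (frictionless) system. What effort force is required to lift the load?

39 N

Block-and-tackle MA = number of supporting rope parts = 4.
Lever MA = effort arm / load arm = 100/20 = 5.
Combined ideal MA = 4 × 5 = 20.
Effort = load / MA = 780 / 20 = 39 N.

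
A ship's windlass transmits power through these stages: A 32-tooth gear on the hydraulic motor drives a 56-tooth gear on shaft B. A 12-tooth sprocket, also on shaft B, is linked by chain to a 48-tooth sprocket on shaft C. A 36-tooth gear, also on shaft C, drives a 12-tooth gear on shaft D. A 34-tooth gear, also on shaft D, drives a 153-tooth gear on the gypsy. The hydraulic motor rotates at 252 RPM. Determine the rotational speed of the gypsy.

24 RPM

the hydraulic motor → shaft B (gear mesh, 56/32): 252 ÷ 1.75 = 144 RPM
shaft B → shaft C (chain, 48/12): 144 ÷ 4 = 36 RPM
shaft C → shaft D (gear mesh, 12/36): 36 ÷ 0.33333 = 108 RPM
shaft D → the gypsy (gear mesh, 153/34): 108 ÷ 4.5 = 24 RPM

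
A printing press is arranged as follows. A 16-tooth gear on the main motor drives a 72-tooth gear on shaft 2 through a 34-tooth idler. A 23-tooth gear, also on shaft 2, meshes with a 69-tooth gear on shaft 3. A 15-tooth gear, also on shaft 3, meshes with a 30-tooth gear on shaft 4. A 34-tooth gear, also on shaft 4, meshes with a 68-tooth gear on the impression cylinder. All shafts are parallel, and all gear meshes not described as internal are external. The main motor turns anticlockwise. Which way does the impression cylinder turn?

clockwise

the main motor → shaft 2: driver → idler → driven is 2 external meshes, 2 reversals → CCW.
shaft 2 → shaft 3: external mesh, 1 reversal → CW.
shaft 3 → shaft 4: external mesh, 1 reversal → CCW.
shaft 4 → the impression cylinder: external mesh, 1 reversal → CW.
5 reversals in total — an odd number — so the impression cylinder turns opposite to the main motor.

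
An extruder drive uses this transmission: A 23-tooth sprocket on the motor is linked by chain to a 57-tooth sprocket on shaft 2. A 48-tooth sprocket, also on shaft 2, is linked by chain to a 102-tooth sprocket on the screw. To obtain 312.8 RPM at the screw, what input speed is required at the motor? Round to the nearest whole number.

1647 RPM

Overall ratio R = 2.4783 × 2.125 = 5.2663.
Required input speed = output speed × R = 312.8 × 5.2663 = 1647.3 RPM.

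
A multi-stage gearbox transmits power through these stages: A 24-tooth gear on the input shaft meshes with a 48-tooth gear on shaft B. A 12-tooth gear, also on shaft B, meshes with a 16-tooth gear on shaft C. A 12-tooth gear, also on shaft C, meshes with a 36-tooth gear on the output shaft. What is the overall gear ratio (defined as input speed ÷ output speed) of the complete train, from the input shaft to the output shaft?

8

Each stage contributes driven/driver: gear mesh 48/24 = 2, gear mesh 16/12 = 1.3333, gear mesh 36/12 = 3.
Overall: 2 × 1.3333 × 3 = 8.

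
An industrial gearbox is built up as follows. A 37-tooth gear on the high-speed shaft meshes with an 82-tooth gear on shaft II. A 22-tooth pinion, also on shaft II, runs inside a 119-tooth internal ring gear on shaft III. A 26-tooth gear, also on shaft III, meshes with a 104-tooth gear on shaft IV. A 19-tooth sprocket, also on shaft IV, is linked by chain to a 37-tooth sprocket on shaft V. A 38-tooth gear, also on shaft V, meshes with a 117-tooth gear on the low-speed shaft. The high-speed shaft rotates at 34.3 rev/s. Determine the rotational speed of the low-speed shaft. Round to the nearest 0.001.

0.119 rev/s

gear mesh 82/37 = 2.2162 → 34.3/2.2162 = 15.477 rev/s
internal gear 119/22 = 5.4091 → 15.477/5.4091 = 2.8613 rev/s
gear mesh 104/26 = 4 → 2.8613/4 = 0.71532 rev/s
chain 37/19 = 1.9474 → 0.71532/1.9474 = 0.36732 rev/s
gear mesh 117/38 = 3.0789 → 0.36732/3.0789 = 0.1193 rev/s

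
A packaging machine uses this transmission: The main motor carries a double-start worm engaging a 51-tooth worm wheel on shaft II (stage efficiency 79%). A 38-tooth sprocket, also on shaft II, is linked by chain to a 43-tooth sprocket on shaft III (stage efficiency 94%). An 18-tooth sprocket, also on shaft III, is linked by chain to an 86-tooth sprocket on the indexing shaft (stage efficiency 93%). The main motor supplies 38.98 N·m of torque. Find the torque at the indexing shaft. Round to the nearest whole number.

3711 N·m

After the worm (51/2): 38.98 × 25.5 × 0.79 = 785.25 N·m
After the chain (43/38): 785.25 × 1.1316 × 0.94 = 835.26 N·m
After the chain (86/18): 835.26 × 4.7778 × 0.93 = 3711.3 N·m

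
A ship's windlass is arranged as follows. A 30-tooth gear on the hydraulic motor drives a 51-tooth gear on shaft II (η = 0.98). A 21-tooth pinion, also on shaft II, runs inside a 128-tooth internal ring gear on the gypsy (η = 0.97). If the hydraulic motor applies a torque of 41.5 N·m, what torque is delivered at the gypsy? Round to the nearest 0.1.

After the gear mesh (51/30): 41.5 × 1.7 × 0.98 = 69.139 N·m
After the internal gear (128/21): 69.139 × 6.0952 × 0.97 = 408.78 N·m

408.8 N·m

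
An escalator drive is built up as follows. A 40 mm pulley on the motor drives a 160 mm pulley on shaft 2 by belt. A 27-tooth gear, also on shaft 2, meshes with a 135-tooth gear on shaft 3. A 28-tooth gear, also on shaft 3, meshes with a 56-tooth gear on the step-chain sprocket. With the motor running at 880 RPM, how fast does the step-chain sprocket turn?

the motor → shaft 2 (belt, 160/40): 880 ÷ 4 = 220 RPM
shaft 2 → shaft 3 (gear mesh, 135/27): 220 ÷ 5 = 44 RPM
shaft 3 → the step-chain sprocket (gear mesh, 56/28): 44 ÷ 2 = 22 RPM

22 RPM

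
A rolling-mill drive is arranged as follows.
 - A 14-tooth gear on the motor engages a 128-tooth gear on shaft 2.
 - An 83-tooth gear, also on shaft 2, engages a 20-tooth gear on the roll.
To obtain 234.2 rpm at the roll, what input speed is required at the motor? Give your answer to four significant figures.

Overall ratio R = 9.1429 × 0.24096 = 2.2031.
Required input speed = output speed × R = 234.2 × 2.2031 = 515.97 rpm.

516.0 rpm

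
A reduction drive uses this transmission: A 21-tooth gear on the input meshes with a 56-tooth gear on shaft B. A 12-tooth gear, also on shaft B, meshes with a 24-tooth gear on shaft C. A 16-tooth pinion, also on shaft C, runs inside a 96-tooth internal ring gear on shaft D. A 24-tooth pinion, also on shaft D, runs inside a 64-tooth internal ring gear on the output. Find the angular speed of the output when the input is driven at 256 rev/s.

3 rev/s

gear mesh 56/21 = 2.6667 → 256/2.6667 = 96 rev/s
gear mesh 24/12 = 2 → 96/2 = 48 rev/s
internal gear 96/16 = 6 → 48/6 = 8 rev/s
internal gear 64/24 = 2.6667 → 8/2.6667 = 3 rev/s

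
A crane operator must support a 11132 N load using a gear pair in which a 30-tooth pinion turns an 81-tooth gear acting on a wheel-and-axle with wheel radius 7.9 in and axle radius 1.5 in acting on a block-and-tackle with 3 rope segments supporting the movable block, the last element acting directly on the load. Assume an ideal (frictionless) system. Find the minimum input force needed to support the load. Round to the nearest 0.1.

Gear pair MA = 81/30 = 2.7.
Wheel-and-axle MA = R/r = 7.9/1.5 = 5.2667.
Block-and-tackle MA = number of supporting rope parts = 3.
Combined ideal MA = 2.7 × 5.2667 × 3 = 42.66.
Effort = load / MA = 11132 / 42.66 = 260.95 N.

260.9 N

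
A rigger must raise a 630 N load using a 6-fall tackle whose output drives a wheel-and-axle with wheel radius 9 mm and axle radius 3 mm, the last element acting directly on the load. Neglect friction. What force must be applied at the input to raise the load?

35 N

Block-and-tackle MA = number of supporting rope parts = 6.
Wheel-and-axle MA = R/r = 9/3 = 3.
Combined ideal MA = 6 × 3 = 18.
Effort = load / MA = 630 / 18 = 35 N.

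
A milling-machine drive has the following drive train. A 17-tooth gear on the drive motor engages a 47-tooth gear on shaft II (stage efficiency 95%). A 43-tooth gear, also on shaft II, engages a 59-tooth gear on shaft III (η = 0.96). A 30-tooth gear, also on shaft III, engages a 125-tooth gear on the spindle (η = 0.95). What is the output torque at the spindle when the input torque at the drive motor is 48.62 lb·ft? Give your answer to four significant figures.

Gear mesh: ratio = 47/17 = 2.7647; torque at shaft II = 48.62 × 2.7647 × 0.95 = 127.7 lb·ft.
Gear mesh: ratio = 59/43 = 1.3721; torque at shaft III = 127.7 × 1.3721 × 0.96 = 168.21 lb·ft.
Gear mesh: ratio = 125/30 = 4.1667; torque at the spindle = 168.21 × 4.1667 × 0.95 = 665.82 lb·ft.

665.8 lb·ft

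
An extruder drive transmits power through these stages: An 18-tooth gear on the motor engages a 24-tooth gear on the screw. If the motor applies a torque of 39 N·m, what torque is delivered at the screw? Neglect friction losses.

gear mesh 24/18 = 1.3333 → τ = 39·1.3333 = 52 N·m

52 N·m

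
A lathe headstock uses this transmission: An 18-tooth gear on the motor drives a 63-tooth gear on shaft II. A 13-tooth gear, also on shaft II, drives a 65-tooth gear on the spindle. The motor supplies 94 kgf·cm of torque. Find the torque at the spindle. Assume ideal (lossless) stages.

gear mesh 63/18 = 3.5 → τ = 94·3.5 = 329 kgf·cm
gear mesh 65/13 = 5 → τ = 329·5 = 1645 kgf·cm

1645 kgf·cm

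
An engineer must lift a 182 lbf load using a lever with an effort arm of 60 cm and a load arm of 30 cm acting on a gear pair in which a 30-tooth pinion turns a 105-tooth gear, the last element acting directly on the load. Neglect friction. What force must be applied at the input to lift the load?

26 lbf

Lever MA = effort arm / load arm = 60/30 = 2.
Gear pair MA = 105/30 = 3.5.
Combined ideal MA = 2 × 3.5 = 7.
Effort = load / MA = 182 / 7 = 26 lbf.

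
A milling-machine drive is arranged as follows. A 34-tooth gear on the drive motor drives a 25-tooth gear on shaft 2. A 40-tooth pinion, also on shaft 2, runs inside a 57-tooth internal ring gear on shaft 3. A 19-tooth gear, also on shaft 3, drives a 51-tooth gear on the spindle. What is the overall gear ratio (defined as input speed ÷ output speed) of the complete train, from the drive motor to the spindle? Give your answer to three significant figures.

Each stage contributes driven/driver: gear mesh 25/34 = 0.73529, internal gear 57/40 = 1.425, gear mesh 51/19 = 2.6842.
Overall: 0.73529 × 1.425 × 2.6842 = 2.8125.

2.81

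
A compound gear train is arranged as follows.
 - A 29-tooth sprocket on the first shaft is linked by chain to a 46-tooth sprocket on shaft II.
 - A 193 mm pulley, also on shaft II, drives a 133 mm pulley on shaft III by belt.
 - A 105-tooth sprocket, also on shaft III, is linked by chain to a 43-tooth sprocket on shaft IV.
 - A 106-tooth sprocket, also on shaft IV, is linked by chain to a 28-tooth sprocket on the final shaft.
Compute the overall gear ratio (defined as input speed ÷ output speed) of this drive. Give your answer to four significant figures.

0.1182

Each stage contributes driven/driver: chain 46/29 = 1.5862, belt 133/193 = 0.68912, chain 43/105 = 0.40952, chain 28/106 = 0.26415.
Overall: 1.5862 × 0.68912 × 0.40952 × 0.26415 = 0.11825.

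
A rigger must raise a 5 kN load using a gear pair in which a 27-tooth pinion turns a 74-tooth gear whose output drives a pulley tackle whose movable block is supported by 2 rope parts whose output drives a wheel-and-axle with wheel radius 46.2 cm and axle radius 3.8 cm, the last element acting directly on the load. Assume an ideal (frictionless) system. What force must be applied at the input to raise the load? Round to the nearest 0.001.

Gear pair MA = 74/27 = 2.7407.
Block-and-tackle MA = number of supporting rope parts = 2.
Wheel-and-axle MA = R/r = 46.2/3.8 = 12.158.
Combined ideal MA = 2.7407 × 2 × 12.158 = 66.643.
Effort = load / MA = 5 / 66.643 = 0.075026 kN.

0.075 kN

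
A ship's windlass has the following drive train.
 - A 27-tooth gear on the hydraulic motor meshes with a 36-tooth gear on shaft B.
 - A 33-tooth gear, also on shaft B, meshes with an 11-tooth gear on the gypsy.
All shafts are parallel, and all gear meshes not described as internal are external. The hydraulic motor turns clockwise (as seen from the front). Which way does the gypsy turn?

clockwise

the hydraulic motor → shaft B: external mesh, 1 reversal → CCW.
shaft B → the gypsy: external mesh, 1 reversal → CW.
2 reversals in total — an even number — so the gypsy turns the same way as the hydraulic motor.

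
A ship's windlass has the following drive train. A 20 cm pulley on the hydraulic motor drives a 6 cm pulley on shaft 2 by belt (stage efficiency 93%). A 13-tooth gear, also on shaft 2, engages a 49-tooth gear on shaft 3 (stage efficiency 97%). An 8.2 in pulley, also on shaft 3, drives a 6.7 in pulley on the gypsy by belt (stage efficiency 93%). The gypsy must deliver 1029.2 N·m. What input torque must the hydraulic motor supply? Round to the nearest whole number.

Overall ratio R = 0.3 × 3.7692 × 0.81707 = 0.92392; overall efficiency η = 0.93 × 0.97 × 0.93 = 0.8390.
Input torque = output torque / (R × η) = 1029.2 / (0.92392 × 0.8390) = 1327.8 N·m.

1328 N·m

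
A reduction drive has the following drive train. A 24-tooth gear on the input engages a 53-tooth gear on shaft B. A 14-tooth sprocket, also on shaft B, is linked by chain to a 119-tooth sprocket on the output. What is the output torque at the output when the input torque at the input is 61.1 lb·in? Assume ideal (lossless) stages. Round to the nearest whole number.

1147 lb·in

Gear mesh: ratio = 53/24 = 2.2083; torque at shaft B = 61.1 × 2.2083 = 134.93 lb·in.
Chain: ratio = 119/14 = 8.5; torque at the output = 134.93 × 8.5 = 1146.9 lb·in.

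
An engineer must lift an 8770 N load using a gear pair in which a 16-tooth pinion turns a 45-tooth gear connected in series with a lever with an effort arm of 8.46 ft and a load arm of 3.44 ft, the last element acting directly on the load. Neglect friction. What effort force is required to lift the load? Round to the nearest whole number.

1268 N

Gear pair MA = 45/16 = 2.8125.
Lever MA = effort arm / load arm = 8.46/3.44 = 2.4593.
Combined ideal MA = 2.8125 × 2.4593 = 6.9168.
Effort = load / MA = 8770 / 6.9168 = 1267.9 N.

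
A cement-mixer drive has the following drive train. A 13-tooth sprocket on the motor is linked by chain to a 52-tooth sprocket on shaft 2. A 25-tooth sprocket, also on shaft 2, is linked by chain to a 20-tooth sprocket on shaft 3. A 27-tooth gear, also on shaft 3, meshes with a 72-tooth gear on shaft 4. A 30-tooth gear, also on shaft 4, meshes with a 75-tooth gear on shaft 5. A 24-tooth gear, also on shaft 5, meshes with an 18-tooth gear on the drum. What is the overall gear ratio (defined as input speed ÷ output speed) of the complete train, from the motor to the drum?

16

Each stage contributes driven/driver: chain 52/13 = 4, chain 20/25 = 0.8, gear mesh 72/27 = 2.6667, gear mesh 75/30 = 2.5, gear mesh 18/24 = 0.75.
Overall: 4 × 0.8 × 2.6667 × 2.5 × 0.75 = 16.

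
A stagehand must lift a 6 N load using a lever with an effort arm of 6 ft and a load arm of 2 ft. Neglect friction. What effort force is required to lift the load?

Lever MA = effort arm / load arm = 6/2 = 3.
Effort = load / MA = 6 / 3 = 2 N.

2 N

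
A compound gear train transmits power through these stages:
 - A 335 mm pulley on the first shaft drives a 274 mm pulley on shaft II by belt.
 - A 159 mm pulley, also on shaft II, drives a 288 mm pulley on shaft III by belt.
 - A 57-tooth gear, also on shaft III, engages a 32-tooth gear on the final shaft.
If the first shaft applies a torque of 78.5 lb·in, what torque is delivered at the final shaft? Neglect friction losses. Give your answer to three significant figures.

After the belt (274/335): 78.5 × 0.81791 = 64.206 lb·in
After the belt (288/159): 64.206 × 1.8113 = 116.3 lb·in
After the gear mesh (32/57): 116.3 × 0.5614 = 65.29 lb·in

65.3 lb·in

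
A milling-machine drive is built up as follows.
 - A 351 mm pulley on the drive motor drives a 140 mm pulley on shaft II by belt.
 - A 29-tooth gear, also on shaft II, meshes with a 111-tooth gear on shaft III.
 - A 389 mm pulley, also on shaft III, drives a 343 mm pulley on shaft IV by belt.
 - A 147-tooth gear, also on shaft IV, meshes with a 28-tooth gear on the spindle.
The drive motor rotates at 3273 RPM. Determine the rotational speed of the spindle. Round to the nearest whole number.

Belt: ratio = 140/351 = 0.39886, so shaft II turns at 3273 / 0.39886 = 8205.9 RPM.
Gear mesh: ratio = 111/29 = 3.8276, so shaft III turns at 8205.9 / 3.8276 = 2143.9 RPM.
Belt: ratio = 343/389 = 0.88175, so shaft IV turns at 2143.9 / 0.88175 = 2431.4 RPM.
Gear mesh: ratio = 28/147 = 0.19048, so the spindle turns at 2431.4 / 0.19048 = 12765 RPM.

12765 RPM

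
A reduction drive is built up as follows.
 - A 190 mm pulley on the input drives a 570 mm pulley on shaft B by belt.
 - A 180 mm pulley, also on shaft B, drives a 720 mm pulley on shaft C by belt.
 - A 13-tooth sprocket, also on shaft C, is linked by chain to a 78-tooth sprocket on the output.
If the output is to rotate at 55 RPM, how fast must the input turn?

Overall ratio R = 3 × 4 × 6 = 72.
Required input speed = output speed × R = 55 × 72 = 3960 RPM.

3960 RPM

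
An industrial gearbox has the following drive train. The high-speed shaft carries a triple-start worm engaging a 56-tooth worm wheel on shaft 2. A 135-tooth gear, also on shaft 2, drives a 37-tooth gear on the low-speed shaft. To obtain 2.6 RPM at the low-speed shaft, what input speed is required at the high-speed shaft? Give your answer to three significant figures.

13.3 RPM

Overall ratio R = 18.667 × 0.27407 = 5.116.
Required input speed = output speed × R = 2.6 × 5.116 = 13.302 RPM.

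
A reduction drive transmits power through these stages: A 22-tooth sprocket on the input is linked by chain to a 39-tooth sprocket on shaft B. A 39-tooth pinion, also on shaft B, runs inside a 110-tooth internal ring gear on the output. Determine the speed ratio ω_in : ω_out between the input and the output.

5

Each stage contributes driven/driver: chain 39/22 = 1.7727, internal gear 110/39 = 2.8205.
Overall: 1.7727 × 2.8205 = 5.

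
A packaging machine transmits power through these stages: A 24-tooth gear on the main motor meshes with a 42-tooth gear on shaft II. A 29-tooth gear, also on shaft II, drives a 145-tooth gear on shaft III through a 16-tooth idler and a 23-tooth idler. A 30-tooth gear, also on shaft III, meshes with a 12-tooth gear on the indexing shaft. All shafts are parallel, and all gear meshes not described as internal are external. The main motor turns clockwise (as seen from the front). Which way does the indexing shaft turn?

the main motor → shaft II: external mesh, 1 reversal → CCW.
shaft II → shaft III: driver → idler → idler → driven is 3 external meshes, 3 reversals → CW.
shaft III → the indexing shaft: external mesh, 1 reversal → CCW.
5 reversals in total — an odd number — so the indexing shaft turns opposite to the main motor.

counterclockwise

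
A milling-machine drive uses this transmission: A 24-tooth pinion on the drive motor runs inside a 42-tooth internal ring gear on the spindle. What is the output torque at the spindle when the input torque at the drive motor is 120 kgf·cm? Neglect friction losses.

internal gear 42/24 = 1.75 → τ = 120·1.75 = 210 kgf·cm

210 kgf·cm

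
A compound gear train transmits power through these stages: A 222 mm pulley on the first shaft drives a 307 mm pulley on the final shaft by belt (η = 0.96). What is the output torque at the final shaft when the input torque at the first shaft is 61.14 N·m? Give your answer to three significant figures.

After the belt (307/222): 61.14 × 1.3829 × 0.96 = 81.167 N·m

81.2 N·m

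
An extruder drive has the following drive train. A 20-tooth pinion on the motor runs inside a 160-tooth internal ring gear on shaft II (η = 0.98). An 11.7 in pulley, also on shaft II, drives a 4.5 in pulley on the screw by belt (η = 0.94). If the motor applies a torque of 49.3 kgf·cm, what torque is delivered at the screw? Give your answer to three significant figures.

140 kgf·cm

After the internal gear (160/20): 49.3 × 8 × 0.98 = 386.51 kgf·cm
After the belt (4.5/11.7): 386.51 × 0.38462 × 0.94 = 139.74 kgf·cm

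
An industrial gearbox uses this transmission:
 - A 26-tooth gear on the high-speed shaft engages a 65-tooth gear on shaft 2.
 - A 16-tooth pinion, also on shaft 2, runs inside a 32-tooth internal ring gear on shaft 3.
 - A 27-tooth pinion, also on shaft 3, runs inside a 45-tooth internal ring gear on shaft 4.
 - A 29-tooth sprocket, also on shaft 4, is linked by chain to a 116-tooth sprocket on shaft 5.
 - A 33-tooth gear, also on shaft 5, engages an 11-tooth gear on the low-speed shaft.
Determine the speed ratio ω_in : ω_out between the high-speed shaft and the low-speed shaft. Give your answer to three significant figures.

Each stage contributes driven/driver: gear mesh 65/26 = 2.5, internal gear 32/16 = 2, internal gear 45/27 = 1.6667, chain 116/29 = 4, gear mesh 11/33 = 0.33333.
Overall: 2.5 × 2 × 1.6667 × 4 × 0.33333 = 11.111.

11.1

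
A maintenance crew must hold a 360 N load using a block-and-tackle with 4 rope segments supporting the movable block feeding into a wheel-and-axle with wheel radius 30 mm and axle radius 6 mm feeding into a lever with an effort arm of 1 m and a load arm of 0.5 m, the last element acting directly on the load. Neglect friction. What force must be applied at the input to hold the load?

9 N

Block-and-tackle MA = number of supporting rope parts = 4.
Wheel-and-axle MA = R/r = 30/6 = 5.
Lever MA = effort arm / load arm = 1/0.5 = 2.
Combined ideal MA = 4 × 5 × 2 = 40.
Effort = load / MA = 360 / 40 = 9 N.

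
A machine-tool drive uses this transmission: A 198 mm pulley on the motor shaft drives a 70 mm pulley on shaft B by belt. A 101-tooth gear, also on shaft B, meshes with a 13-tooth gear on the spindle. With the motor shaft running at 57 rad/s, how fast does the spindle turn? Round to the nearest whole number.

belt 70/198 = 0.35354 → 57/0.35354 = 161.23 rad/s
gear mesh 13/101 = 0.12871 → 161.23/0.12871 = 1252.6 rad/s

1253 rad/s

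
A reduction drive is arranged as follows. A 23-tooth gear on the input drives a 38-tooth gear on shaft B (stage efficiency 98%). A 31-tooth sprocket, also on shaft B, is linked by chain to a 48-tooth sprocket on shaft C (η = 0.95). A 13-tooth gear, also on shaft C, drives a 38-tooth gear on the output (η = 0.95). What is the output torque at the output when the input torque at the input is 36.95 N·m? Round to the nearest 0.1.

244.4 N·m

Gear mesh: ratio = 38/23 = 1.6522; torque at shaft B = 36.95 × 1.6522 × 0.98 = 59.827 N·m.
Chain: ratio = 48/31 = 1.5484; torque at shaft C = 59.827 × 1.5484 × 0.95 = 88.003 N·m.
Gear mesh: ratio = 38/13 = 2.9231; torque at the output = 88.003 × 2.9231 × 0.95 = 244.38 N·m.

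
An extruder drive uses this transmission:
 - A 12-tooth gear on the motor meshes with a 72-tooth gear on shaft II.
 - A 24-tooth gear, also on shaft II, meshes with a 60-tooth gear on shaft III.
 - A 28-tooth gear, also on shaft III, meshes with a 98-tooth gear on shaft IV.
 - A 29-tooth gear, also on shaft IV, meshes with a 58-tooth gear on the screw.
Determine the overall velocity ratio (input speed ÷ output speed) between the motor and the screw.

Each stage contributes driven/driver: gear mesh 72/12 = 6, gear mesh 60/24 = 2.5, gear mesh 98/28 = 3.5, gear mesh 58/29 = 2.
Overall: 6 × 2.5 × 3.5 × 2 = 105.

105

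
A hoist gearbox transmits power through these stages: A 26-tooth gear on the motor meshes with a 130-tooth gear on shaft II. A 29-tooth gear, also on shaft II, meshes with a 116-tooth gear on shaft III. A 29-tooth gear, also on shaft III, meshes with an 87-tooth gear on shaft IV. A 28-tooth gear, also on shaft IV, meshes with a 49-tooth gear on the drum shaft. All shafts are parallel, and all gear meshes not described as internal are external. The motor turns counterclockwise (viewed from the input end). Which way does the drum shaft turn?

the motor → shaft II: external mesh, 1 reversal → CW.
shaft II → shaft III: external mesh, 1 reversal → CCW.
shaft III → shaft IV: external mesh, 1 reversal → CW.
shaft IV → the drum shaft: external mesh, 1 reversal → CCW.
4 reversals in total — an even number — so the drum shaft turns the same way as the motor.

counterclockwise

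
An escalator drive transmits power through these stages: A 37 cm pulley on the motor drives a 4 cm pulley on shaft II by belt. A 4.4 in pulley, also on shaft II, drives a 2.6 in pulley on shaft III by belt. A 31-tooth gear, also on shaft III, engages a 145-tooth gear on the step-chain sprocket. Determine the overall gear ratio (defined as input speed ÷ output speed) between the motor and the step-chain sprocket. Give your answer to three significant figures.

0.299

Each stage contributes driven/driver: belt 4/37 = 0.10811, belt 2.6/4.4 = 0.59091, gear mesh 145/31 = 4.6774.
Overall: 0.10811 × 0.59091 × 4.6774 = 0.2988.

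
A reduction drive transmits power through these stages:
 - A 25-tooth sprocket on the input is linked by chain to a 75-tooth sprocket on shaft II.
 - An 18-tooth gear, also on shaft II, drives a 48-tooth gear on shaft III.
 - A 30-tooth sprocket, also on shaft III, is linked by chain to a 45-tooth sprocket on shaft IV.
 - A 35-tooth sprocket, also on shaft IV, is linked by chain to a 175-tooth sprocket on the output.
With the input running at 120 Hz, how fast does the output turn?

2 Hz

chain 75/25 = 3 → 120/3 = 40 Hz
gear mesh 48/18 = 2.6667 → 40/2.6667 = 15 Hz
chain 45/30 = 1.5 → 15/1.5 = 10 Hz
chain 175/35 = 5 → 10/5 = 2 Hz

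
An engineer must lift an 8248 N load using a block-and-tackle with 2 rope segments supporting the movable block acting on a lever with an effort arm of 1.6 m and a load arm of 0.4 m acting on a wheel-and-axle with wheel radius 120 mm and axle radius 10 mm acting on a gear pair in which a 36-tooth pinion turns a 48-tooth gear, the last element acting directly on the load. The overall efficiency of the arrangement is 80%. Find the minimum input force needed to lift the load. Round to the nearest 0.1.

80.5 N

Block-and-tackle MA = number of supporting rope parts = 2.
Lever MA = effort arm / load arm = 1.6/0.4 = 4.
Wheel-and-axle MA = R/r = 120/10 = 12.
Gear pair MA = 48/36 = 1.3333.
Combined ideal MA = 2 × 4 × 12 × 1.3333 = 128.
Actual MA = 128 × 0.80 = 102.4.
Effort = load / actual MA = 8248 / 102.4 = 80.547 N.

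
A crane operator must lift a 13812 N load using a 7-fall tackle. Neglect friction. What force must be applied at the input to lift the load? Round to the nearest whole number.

Block-and-tackle MA = number of supporting rope parts = 7.
Effort = load / MA = 13812 / 7 = 1973.1 N.

1973 N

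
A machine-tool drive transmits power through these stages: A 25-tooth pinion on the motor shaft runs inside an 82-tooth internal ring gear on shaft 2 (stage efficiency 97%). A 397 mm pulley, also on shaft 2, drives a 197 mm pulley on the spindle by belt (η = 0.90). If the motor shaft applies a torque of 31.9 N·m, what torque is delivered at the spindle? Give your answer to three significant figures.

45.3 N·m

internal gear 82/25 = 3.28 → τ = 31.9·3.28·0.97 = 101.49 N·m
belt 197/397 = 0.49622 → τ = 101.49·0.49622·0.90 = 45.327 N·m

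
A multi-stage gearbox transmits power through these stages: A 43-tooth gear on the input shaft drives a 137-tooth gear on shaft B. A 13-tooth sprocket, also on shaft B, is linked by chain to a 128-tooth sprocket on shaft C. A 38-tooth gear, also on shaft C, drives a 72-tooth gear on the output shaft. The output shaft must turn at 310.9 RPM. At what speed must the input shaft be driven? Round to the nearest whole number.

18479 RPM

Overall ratio R = 3.186 × 9.8462 × 1.8947 = 59.438.
Required input speed = output speed × R = 310.9 × 59.438 = 18479 RPM.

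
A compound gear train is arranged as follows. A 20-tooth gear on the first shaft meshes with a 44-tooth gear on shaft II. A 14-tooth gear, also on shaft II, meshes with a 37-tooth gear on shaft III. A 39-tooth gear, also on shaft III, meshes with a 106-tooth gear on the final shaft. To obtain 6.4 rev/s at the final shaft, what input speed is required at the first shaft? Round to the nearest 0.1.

101.1 rev/s

Overall ratio R = 2.2 × 2.6429 × 2.7179 = 15.803.
Required input speed = output speed × R = 6.4 × 15.803 = 101.14 rev/s.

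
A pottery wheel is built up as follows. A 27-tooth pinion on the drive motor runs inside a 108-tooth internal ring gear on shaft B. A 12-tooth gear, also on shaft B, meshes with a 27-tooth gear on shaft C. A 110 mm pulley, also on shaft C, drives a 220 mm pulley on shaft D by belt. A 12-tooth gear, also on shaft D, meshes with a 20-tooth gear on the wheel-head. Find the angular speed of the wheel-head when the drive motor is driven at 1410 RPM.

the drive motor → shaft B (internal gear, 108/27): 1410 ÷ 4 = 352.5 RPM
shaft B → shaft C (gear mesh, 27/12): 352.5 ÷ 2.25 = 156.67 RPM
shaft C → shaft D (belt, 220/110): 156.67 ÷ 2 = 78.333 RPM
shaft D → the wheel-head (gear mesh, 20/12): 78.333 ÷ 1.6667 = 47 RPM

47 RPM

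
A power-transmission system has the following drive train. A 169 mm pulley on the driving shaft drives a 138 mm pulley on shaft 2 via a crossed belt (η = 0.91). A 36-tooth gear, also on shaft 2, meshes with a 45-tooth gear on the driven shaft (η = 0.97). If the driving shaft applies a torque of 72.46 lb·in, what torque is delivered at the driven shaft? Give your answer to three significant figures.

After the belt (138/169): 72.46 × 0.81657 × 0.91 = 53.843 lb·in
After the gear mesh (45/36): 53.843 × 1.25 × 0.97 = 65.285 lb·in

65.3 lb·in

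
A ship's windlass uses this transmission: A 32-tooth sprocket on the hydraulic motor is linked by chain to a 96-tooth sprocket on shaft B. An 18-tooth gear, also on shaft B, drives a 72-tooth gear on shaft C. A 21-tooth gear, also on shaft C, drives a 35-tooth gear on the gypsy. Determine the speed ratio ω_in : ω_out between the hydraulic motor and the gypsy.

Each stage contributes driven/driver: chain 96/32 = 3, gear mesh 72/18 = 4, gear mesh 35/21 = 1.6667.
Overall: 3 × 4 × 1.6667 = 20.

20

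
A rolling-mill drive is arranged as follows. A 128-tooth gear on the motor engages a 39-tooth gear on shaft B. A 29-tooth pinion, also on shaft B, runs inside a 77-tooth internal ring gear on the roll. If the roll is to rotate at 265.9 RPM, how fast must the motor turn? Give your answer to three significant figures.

Overall ratio R = 0.30469 × 2.6552 = 0.809.
Required input speed = output speed × R = 265.9 × 0.809 = 215.11 RPM.

215 RPM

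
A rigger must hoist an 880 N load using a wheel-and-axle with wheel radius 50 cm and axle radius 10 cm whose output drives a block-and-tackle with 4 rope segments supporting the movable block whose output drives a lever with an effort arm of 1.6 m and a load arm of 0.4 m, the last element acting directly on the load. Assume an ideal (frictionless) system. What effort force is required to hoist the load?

11 N

Wheel-and-axle MA = R/r = 50/10 = 5.
Block-and-tackle MA = number of supporting rope parts = 4.
Lever MA = effort arm / load arm = 1.6/0.4 = 4.
Combined ideal MA = 5 × 4 × 4 = 80.
Effort = load / MA = 880 / 80 = 11 N.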